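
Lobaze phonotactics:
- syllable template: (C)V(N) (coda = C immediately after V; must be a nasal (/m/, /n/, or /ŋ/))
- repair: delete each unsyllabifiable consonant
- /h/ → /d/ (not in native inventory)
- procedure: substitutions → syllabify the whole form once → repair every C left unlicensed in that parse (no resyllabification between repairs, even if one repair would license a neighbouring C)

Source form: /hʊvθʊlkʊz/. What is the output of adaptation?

dʊθʊkʊ

Substitution: /h/ → /d/, giving /dʊvθʊlkʊz/.
Syllabifying with onset maximization leaves /v/, /l/, /z/ stranded (only a nasal (/m/, /n/, or /ŋ/) is licensed in coda position; onsets are limited to one consonant).
Deleting the stranded consonants removes /v/, /l/, /z/.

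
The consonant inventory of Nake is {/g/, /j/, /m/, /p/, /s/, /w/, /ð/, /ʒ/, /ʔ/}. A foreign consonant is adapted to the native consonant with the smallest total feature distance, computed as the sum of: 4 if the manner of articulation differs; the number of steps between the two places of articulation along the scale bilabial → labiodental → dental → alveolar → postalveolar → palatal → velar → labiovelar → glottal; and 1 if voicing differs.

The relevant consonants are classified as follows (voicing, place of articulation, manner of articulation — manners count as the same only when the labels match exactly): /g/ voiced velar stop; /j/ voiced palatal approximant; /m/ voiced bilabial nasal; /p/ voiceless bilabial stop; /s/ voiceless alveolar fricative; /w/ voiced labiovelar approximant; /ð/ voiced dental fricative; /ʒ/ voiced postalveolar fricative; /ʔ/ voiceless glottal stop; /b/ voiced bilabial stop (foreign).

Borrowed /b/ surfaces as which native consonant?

/p/ is closest: same manner (stop), place distance 0 (bilabial→bilabial), voicing differs (+1); total 1. Next closest is /m/ at distance 4.

p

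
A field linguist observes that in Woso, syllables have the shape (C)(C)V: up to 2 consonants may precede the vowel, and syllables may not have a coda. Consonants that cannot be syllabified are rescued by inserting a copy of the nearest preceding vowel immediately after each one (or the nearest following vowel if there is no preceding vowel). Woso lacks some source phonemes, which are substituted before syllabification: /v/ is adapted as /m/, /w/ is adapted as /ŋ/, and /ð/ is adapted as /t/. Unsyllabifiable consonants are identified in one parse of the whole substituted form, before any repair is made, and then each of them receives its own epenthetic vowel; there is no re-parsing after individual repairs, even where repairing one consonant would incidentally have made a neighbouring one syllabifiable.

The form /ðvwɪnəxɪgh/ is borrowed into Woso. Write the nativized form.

Substitution: /ð/ → /t/, /v/ → /m/, /w/ → /ŋ/, giving /tmŋɪnəxɪgh/.
Syllabifying with onset maximization leaves /t/, /g/, /h/ stranded (no codas are permitted; onsets may contain at most 2 consonants).
Inserting the epenthetic vowel yields /t/ → /tɪ/, /g/ → /gɪ/, /h/ → /hɪ/.

tɪmŋɪnəxɪgɪhɪ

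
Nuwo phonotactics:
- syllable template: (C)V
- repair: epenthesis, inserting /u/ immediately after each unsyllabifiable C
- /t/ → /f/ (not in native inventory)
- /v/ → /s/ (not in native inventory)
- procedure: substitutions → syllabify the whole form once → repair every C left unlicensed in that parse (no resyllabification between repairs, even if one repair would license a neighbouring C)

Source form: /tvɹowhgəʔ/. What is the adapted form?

fusuɹowuhugəʔu

Substitution: /t/ → /f/, /v/ → /s/, giving /fsɹowhgəʔ/.
Under (C)V, the unsyllabifiable consonants are /f/, /s/, /w/, /h/, /ʔ/ (no codas are permitted; onsets are limited to one consonant).
Each unlicensed consonant becomes the onset of a new syllable: /f/ → /fu/, /s/ → /su/, /w/ → /wu/, /h/ → /hu/, /ʔ/ → /ʔu/.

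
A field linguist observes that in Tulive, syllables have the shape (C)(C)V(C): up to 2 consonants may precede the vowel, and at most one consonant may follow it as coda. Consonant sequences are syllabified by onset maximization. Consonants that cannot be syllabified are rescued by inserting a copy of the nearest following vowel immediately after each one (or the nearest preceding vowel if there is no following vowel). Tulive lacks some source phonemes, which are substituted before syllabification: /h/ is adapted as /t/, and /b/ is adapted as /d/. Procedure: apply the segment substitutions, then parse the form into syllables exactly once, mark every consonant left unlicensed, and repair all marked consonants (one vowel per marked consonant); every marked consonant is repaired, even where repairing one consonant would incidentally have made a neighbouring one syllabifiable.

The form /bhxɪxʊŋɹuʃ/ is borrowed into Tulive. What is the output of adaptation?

Substitution: /b/ → /d/, /h/ → /t/, giving /dtxɪxʊŋɹuʃ/.
Under (C)(C)V(C), the unsyllabifiable consonants are /d/ (at most one coda consonant is licensed; onsets may contain at most 2 consonants).
Each unlicensed consonant becomes the onset of a new syllable: /d/ → /dɪ/.

dɪtxɪxʊŋɹuʃ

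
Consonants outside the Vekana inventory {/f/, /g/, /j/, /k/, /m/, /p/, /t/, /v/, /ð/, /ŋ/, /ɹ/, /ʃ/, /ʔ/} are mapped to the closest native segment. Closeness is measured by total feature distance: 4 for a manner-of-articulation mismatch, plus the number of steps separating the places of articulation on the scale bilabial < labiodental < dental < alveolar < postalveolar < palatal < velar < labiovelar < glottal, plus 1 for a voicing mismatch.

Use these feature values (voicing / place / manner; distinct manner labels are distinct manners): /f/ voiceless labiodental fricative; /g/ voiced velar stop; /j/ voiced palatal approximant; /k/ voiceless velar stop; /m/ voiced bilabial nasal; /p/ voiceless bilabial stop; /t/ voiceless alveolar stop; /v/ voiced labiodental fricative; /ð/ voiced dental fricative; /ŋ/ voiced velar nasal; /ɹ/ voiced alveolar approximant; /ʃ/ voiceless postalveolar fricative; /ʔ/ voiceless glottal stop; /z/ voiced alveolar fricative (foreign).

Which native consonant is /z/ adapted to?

/ð/ is closest: same manner (fricative), place distance 1 (alveolar→dental), same voicing; total 1. Next closest is /v/ at distance 2.

ð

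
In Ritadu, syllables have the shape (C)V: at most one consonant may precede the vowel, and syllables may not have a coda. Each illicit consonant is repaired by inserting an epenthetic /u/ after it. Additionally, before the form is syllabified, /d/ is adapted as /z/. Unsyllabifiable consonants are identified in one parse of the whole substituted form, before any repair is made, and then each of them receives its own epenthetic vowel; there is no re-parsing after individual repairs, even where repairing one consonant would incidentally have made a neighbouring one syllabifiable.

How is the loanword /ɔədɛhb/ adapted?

ɔəzɛhubu

Substitution: /d/ → /z/, giving /ɔəzɛhb/.
Under (C)V, the unsyllabifiable consonants are /h/, /b/ (no codas are permitted; onsets are limited to one consonant).
Inserting the epenthetic vowel yields /h/ → /hu/, /b/ → /bu/.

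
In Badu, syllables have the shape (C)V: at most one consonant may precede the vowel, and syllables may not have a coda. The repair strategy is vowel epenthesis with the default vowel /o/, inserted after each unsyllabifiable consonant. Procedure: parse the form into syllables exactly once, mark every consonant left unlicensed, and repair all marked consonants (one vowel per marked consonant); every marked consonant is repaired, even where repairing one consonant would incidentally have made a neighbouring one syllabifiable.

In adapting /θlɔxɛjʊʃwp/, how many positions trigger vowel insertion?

The unsyllabifiable consonants are /θ/, /ʃ/, /w/, /p/; each receives one epenthetic vowel.

4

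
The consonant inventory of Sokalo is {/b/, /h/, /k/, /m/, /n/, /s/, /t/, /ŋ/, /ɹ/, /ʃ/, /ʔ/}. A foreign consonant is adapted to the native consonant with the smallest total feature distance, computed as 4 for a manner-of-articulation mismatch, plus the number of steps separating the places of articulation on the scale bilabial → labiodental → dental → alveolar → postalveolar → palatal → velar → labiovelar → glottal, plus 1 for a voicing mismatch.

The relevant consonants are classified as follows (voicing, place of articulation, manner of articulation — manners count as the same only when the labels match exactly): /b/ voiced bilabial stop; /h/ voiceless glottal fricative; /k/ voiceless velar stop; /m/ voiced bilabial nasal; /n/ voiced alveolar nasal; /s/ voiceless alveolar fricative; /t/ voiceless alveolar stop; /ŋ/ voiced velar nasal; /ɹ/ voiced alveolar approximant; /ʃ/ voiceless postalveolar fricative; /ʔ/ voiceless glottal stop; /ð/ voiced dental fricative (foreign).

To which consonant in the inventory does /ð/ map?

s

/s/ is closest: same manner (fricative), place distance 1 (dental→alveolar), voicing differs (+1); total 2. Next closest is /ʃ/ at distance 3.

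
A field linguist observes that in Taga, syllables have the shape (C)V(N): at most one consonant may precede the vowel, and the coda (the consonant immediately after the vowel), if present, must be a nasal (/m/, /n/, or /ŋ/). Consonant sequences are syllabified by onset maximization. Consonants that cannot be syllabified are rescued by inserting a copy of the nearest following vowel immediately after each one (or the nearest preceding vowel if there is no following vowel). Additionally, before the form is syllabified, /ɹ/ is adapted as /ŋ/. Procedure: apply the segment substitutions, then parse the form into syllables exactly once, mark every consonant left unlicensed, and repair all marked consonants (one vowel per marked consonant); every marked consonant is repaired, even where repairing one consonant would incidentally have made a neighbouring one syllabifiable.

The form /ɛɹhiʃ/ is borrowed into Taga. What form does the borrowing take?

ɛŋhiʃi

Substitution: /ɹ/ → /ŋ/, giving /ɛŋhiʃ/.
Under (C)V(N), the unsyllabifiable consonants are /ʃ/ (only a nasal (/m/, /n/, or /ŋ/) is licensed in coda position; onsets are limited to one consonant).
Each unlicensed consonant becomes the onset of a new syllable: /ʃ/ → /ʃi/.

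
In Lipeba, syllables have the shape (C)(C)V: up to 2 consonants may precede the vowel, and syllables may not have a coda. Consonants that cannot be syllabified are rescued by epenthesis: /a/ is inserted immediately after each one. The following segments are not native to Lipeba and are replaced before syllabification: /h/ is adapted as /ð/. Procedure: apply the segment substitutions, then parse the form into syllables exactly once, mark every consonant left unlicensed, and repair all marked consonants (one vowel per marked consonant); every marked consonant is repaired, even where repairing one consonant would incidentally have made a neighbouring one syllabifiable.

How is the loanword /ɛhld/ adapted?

Substitution: /h/ → /ð/, giving /ɛðld/.
Syllabifying with onset maximization leaves /ð/, /l/, /d/ stranded (no codas are permitted; onsets may contain at most 2 consonants).
Epenthesis after each stranded consonant: /ð/ → /ða/, /l/ → /la/, /d/ → /da/.

ɛðalada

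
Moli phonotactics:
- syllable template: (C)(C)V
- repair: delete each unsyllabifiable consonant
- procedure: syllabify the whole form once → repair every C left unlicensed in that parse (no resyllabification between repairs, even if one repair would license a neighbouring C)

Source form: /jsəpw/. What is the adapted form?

Under (C)(C)V, the unsyllabifiable consonants are /p/, /w/ (no codas are permitted; onsets may contain at most 2 consonants).
Each unlicensed consonant is deleted: /p/, /w/.

jsə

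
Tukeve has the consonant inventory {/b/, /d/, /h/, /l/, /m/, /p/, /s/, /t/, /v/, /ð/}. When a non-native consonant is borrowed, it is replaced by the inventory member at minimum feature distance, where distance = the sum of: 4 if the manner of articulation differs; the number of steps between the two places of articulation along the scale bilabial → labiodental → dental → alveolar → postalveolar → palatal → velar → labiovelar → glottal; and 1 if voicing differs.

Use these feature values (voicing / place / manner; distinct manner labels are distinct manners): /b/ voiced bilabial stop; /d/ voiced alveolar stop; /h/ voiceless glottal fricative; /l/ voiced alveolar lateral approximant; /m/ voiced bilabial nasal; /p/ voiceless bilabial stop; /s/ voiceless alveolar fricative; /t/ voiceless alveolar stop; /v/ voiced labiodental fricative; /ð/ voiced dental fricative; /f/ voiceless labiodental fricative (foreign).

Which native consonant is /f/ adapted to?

v

/v/ is closest: same manner (fricative), place distance 0 (labiodental→labiodental), voicing differs (+1); total 1. Next closest is /s/ at distance 2.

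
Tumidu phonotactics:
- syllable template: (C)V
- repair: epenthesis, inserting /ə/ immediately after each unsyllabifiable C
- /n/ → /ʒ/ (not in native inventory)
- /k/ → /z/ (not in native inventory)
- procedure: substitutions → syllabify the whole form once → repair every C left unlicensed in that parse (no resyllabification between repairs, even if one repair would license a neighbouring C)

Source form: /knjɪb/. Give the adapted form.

zəʒəjɪbə

Substitution: /k/ → /z/, /n/ → /ʒ/, giving /zʒjɪb/.
The consonants /z/, /ʒ/, /b/ cannot be parsed into a legal (C)V syllable (no codas are permitted; onsets are limited to one consonant).
Inserting the epenthetic vowel yields /z/ → /zə/, /ʒ/ → /ʒə/, /b/ → /bə/.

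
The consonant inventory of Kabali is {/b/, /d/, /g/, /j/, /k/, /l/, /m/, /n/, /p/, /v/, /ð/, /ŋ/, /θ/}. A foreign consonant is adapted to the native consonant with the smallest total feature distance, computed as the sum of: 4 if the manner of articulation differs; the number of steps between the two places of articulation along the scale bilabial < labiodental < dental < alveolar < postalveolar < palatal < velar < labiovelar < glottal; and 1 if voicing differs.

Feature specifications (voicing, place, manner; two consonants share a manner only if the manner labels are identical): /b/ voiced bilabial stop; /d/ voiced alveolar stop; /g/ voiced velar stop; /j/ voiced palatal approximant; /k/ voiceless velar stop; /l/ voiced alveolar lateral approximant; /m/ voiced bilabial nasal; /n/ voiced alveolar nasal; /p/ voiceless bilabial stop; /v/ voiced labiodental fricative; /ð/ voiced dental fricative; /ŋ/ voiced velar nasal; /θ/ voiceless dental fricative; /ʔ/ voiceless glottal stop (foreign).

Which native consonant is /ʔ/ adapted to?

k

/k/ is closest: same manner (stop), place distance 2 (glottal→velar), same voicing; total 2. Next closest is /g/ at distance 3.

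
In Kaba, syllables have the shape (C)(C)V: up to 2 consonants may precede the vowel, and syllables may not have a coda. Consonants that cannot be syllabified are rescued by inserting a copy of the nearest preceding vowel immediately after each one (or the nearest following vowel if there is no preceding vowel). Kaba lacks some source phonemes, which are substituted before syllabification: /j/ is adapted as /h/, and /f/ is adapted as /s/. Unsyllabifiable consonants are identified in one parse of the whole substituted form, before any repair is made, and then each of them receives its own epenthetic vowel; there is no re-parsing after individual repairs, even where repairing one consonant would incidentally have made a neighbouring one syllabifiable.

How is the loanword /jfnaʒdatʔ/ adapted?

hasnaʒdataʔa

Substitution: /j/ → /h/, /f/ → /s/, giving /hsnaʒdatʔ/.
Syllabifying with onset maximization leaves /h/, /t/, /ʔ/ stranded (no codas are permitted; onsets may contain at most 2 consonants).
Each unlicensed consonant becomes the onset of a new syllable: /h/ → /ha/, /t/ → /ta/, /ʔ/ → /ʔa/.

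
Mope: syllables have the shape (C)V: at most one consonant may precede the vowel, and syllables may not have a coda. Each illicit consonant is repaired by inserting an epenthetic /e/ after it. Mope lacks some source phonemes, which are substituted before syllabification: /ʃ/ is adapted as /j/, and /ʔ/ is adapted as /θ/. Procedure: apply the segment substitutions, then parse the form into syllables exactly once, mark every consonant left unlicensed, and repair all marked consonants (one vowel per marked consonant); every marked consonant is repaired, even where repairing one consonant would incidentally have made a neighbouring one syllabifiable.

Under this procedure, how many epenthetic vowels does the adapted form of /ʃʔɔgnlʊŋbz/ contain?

After substitution the input is /jθɔgnlʊŋbz/.
The unsyllabifiable consonants are /j/, /g/, /n/, /ŋ/, /b/, /z/; each receives one epenthetic vowel.

6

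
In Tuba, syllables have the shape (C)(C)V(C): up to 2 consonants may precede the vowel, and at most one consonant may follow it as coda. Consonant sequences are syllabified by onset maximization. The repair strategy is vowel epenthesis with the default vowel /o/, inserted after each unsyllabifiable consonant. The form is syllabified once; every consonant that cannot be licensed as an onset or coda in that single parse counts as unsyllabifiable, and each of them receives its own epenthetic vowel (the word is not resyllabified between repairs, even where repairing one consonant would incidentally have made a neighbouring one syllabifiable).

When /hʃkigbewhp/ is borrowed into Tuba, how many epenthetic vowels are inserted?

The unsyllabifiable consonants are /h/, /h/, /p/; each receives one epenthetic vowel.

3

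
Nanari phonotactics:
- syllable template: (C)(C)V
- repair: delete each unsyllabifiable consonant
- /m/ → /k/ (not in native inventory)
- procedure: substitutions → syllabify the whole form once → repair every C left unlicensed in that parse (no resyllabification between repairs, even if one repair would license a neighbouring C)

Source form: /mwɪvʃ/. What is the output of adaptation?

Substitution: /m/ → /k/, giving /kwɪvʃ/.
Under (C)(C)V, the unsyllabifiable consonants are /v/, /ʃ/ (no codas are permitted; onsets may contain at most 2 consonants).
Each unlicensed consonant is deleted: /v/, /ʃ/.

kwɪ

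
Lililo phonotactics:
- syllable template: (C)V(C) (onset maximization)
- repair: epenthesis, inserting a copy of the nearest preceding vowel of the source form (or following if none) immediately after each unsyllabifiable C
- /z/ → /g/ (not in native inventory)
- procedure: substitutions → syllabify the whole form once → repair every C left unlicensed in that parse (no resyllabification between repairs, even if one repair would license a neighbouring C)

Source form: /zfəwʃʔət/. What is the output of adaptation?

Substitution: /z/ → /g/, giving /gfəwʃʔət/.
Syllabifying with onset maximization leaves /g/, /ʃ/ stranded (at most one coda consonant is licensed; onsets are limited to one consonant).
Each unlicensed consonant becomes the onset of a new syllable: /g/ → /gə/, /ʃ/ → /ʃə/.

gəfəwʃəʔət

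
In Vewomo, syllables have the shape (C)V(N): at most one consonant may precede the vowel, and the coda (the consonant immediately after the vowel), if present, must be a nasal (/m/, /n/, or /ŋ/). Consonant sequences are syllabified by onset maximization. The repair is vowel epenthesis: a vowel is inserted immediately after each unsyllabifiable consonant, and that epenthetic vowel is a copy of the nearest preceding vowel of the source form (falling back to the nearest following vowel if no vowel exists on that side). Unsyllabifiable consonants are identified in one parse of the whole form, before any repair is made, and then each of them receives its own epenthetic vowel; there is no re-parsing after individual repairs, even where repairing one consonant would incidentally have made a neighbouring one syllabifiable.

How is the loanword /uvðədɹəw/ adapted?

The consonants /v/, /d/, /w/ cannot be parsed into a legal (C)V(N) syllable (only a nasal (/m/, /n/, or /ŋ/) is licensed in coda position; onsets are limited to one consonant).
Epenthesis after each stranded consonant: /v/ → /vu/, /d/ → /də/, /w/ → /wə/.

uvuðədəɹəwə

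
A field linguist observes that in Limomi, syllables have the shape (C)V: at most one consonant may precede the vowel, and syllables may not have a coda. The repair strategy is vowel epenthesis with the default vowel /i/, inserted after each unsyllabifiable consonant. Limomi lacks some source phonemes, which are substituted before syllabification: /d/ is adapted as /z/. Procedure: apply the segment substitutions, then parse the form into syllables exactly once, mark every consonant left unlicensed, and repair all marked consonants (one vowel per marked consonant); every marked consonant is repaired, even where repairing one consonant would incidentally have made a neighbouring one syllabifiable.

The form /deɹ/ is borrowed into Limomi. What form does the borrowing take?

Substitution: /d/ → /z/, giving /zeɹ/.
Under (C)V, the unsyllabifiable consonants are /ɹ/ (no codas are permitted; onsets are limited to one consonant).
Epenthesis after each stranded consonant: /ɹ/ → /ɹi/.

zeɹi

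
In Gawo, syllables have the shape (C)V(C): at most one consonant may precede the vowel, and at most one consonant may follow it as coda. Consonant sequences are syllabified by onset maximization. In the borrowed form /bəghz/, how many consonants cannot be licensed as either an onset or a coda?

2

The consonants /h/, /z/ cannot be parsed into a legal (C)V(C) syllable (at most one coda consonant is licensed; onsets are limited to one consonant).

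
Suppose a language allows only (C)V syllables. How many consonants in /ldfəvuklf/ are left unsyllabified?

5

Under (C)V, the unsyllabifiable consonants are /l/, /d/, /k/, /l/, /f/ (no codas are permitted; onsets are limited to one consonant).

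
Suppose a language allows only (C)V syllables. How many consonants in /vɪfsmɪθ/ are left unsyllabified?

Under (C)V, the unsyllabifiable consonants are /f/, /s/, /θ/ (no codas are permitted; onsets are limited to one consonant).

3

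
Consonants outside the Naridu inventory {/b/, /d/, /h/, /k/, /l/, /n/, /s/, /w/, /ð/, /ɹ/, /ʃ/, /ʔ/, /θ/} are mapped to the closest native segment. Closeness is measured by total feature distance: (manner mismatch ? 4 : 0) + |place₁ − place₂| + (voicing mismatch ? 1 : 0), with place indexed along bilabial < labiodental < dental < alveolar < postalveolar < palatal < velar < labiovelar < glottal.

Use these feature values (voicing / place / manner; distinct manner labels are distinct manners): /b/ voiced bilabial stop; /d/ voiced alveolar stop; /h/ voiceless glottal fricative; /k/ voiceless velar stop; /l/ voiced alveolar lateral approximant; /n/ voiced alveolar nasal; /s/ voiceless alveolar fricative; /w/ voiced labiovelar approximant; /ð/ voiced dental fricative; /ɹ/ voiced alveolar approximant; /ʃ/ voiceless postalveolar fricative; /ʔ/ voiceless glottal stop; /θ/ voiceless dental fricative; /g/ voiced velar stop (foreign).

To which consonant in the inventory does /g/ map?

/k/ is closest: same manner (stop), place distance 0 (velar→velar), voicing differs (+1); total 1. Next closest is /d/ at distance 3.

k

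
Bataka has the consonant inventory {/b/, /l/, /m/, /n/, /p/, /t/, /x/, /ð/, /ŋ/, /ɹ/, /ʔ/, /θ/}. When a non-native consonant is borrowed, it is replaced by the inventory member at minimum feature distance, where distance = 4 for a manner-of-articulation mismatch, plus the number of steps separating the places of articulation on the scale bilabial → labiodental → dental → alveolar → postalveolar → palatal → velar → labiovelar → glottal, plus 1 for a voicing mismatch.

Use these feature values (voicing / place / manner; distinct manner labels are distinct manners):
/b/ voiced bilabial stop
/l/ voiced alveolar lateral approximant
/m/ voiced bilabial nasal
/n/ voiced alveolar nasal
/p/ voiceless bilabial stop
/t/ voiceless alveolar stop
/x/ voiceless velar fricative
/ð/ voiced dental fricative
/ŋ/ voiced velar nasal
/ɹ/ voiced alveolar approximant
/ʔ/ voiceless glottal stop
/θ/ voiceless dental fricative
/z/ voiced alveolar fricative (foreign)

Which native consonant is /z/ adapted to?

ð

/ð/ is closest: same manner (fricative), place distance 1 (alveolar→dental), same voicing; total 1. Next closest is /θ/ at distance 2.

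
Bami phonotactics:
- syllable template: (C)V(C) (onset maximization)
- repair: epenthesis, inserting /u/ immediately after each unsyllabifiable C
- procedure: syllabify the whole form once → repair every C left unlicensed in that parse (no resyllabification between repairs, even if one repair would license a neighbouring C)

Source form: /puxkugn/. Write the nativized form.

puxkugnu

Under (C)V(C), the unsyllabifiable consonants are /n/ (at most one coda consonant is licensed; onsets are limited to one consonant).
Each unlicensed consonant becomes the onset of a new syllable: /n/ → /nu/.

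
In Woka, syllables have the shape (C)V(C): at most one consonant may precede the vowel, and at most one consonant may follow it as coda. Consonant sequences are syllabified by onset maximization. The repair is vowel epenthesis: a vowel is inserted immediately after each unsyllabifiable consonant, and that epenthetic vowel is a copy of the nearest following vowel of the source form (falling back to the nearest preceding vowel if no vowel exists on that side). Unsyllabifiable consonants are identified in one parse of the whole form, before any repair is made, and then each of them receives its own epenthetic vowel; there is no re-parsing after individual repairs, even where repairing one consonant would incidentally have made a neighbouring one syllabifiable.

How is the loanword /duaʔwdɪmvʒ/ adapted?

Syllabifying with onset maximization leaves /w/, /v/, /ʒ/ stranded (at most one coda consonant is licensed; onsets are limited to one consonant).
Epenthesis after each stranded consonant: /w/ → /wɪ/, /v/ → /vɪ/, /ʒ/ → /ʒɪ/.

duaʔwɪdɪmvɪʒɪ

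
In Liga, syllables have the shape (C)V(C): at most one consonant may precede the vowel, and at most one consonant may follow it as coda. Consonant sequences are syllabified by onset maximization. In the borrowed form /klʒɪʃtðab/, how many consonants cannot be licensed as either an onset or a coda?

Under (C)V(C), the unsyllabifiable consonants are /k/, /l/, /t/ (at most one coda consonant is licensed; onsets are limited to one consonant).

3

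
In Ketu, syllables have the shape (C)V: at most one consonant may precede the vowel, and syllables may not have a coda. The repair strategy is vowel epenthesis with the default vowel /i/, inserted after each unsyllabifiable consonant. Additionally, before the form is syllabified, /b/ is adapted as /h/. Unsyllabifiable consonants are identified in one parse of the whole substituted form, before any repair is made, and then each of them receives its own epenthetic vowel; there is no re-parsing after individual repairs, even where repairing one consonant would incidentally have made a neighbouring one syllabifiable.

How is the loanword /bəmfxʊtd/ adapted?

Substitution: /b/ → /h/, giving /həmfxʊtd/.
Syllabifying with onset maximization leaves /m/, /f/, /t/, /d/ stranded (no codas are permitted; onsets are limited to one consonant).
Each unlicensed consonant becomes the onset of a new syllable: /m/ → /mi/, /f/ → /fi/, /t/ → /ti/, /d/ → /di/.

həmifixʊtidi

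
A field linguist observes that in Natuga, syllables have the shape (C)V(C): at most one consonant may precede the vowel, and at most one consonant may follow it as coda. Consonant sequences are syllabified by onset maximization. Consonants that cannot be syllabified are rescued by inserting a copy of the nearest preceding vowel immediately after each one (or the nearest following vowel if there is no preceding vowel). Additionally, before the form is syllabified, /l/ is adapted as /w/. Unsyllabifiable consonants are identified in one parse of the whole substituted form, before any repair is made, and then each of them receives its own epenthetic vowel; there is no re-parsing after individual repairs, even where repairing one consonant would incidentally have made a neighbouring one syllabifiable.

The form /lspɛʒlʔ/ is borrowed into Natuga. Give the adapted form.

wɛsɛpɛʒwɛʔɛ

Substitution: /l/ → /w/, giving /wspɛʒwʔ/.
Syllabifying with onset maximization leaves /w/, /s/, /w/, /ʔ/ stranded (at most one coda consonant is licensed; onsets are limited to one consonant).
Epenthesis after each stranded consonant: /w/ → /wɛ/, /s/ → /sɛ/, /w/ → /wɛ/, /ʔ/ → /ʔɛ/.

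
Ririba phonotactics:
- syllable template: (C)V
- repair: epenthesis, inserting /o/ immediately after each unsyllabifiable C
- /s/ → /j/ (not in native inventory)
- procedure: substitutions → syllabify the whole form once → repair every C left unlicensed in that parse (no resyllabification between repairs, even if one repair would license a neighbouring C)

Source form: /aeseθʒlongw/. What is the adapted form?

aejeθoʒolonogowo

Substitution: /s/ → /j/, giving /aejeθʒlongw/.
Under (C)V, the unsyllabifiable consonants are /θ/, /ʒ/, /n/, /g/, /w/ (no codas are permitted; onsets are limited to one consonant).
Inserting the epenthetic vowel yields /θ/ → /θo/, /ʒ/ → /ʒo/, /n/ → /no/, /g/ → /go/, /w/ → /wo/.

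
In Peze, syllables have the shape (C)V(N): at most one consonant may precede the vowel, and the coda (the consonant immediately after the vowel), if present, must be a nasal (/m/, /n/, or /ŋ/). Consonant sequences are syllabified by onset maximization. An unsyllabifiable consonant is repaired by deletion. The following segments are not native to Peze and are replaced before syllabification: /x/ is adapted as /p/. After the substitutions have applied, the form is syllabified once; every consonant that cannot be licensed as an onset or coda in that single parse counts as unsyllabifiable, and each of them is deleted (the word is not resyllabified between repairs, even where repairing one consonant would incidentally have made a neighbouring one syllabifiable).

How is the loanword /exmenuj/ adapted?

emenu

Substitution: /x/ → /p/, giving /epmenuj/.
The consonants /p/, /j/ cannot be parsed into a legal (C)V(N) syllable (only a nasal (/m/, /n/, or /ŋ/) is licensed in coda position; onsets are limited to one consonant).
Deletion applies to /p/, /j/.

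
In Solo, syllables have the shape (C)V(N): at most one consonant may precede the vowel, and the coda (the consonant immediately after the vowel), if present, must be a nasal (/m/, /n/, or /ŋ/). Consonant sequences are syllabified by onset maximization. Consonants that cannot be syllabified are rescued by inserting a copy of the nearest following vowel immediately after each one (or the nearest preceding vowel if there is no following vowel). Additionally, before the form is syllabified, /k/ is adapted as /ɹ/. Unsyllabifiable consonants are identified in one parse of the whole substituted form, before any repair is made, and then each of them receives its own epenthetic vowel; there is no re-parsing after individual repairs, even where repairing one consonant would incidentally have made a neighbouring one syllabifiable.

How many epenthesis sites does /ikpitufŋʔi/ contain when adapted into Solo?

3

After substitution the input is /iɹpitufŋʔi/.
The unsyllabifiable consonants are /ɹ/, /f/, /ŋ/; each receives one epenthetic vowel.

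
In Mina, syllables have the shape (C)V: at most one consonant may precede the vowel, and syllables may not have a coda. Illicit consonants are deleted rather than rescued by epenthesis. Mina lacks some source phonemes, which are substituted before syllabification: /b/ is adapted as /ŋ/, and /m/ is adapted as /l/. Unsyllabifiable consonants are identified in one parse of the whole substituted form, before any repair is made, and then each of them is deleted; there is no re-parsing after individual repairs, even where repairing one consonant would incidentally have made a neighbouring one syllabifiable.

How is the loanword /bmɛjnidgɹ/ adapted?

Substitution: /b/ → /ŋ/, /m/ → /l/, giving /ŋlɛjnidgɹ/.
Syllabifying with onset maximization leaves /ŋ/, /j/, /d/, /g/, /ɹ/ stranded (no codas are permitted; onsets are limited to one consonant).
Deletion applies to /ŋ/, /j/, /d/, /g/, /ɹ/.

lɛni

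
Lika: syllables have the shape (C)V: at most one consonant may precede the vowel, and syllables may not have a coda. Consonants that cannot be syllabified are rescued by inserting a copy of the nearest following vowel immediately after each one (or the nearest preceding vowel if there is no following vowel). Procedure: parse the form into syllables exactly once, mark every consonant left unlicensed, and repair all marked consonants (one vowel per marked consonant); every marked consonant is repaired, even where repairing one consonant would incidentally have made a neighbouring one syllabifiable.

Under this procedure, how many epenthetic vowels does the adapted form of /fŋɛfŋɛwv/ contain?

4

The unsyllabifiable consonants are /f/, /f/, /w/, /v/; each receives one epenthetic vowel.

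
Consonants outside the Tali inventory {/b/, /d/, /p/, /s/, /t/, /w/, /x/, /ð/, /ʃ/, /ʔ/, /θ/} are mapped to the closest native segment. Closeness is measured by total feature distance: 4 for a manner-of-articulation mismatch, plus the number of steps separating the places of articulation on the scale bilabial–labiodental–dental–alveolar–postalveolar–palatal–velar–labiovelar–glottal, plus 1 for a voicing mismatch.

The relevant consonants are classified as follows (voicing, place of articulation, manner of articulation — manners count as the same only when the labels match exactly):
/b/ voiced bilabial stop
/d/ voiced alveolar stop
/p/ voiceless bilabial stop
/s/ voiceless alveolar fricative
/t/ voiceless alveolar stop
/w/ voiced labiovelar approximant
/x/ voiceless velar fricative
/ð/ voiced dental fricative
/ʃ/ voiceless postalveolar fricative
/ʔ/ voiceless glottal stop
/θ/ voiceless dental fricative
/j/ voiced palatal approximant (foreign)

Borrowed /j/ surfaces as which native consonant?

w

/w/ is closest: same manner (approximant), place distance 2 (palatal→labiovelar), same voicing; total 2. Next closest is /d/ at distance 6.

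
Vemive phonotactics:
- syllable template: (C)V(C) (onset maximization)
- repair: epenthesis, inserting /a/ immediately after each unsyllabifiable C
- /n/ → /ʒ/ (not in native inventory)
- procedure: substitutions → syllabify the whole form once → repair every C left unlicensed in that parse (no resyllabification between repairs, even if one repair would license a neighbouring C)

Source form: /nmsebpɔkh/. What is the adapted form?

ʒamasebpɔkha

Substitution: /n/ → /ʒ/, giving /ʒmsebpɔkh/.
Under (C)V(C), the unsyllabifiable consonants are /ʒ/, /m/, /h/ (at most one coda consonant is licensed; onsets are limited to one consonant).
Epenthesis after each stranded consonant: /ʒ/ → /ʒa/, /m/ → /ma/, /h/ → /ha/.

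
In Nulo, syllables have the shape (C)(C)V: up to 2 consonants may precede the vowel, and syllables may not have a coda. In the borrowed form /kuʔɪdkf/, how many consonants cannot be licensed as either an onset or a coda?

Under (C)(C)V, the unsyllabifiable consonants are /d/, /k/, /f/ (no codas are permitted; onsets may contain at most 2 consonants).

3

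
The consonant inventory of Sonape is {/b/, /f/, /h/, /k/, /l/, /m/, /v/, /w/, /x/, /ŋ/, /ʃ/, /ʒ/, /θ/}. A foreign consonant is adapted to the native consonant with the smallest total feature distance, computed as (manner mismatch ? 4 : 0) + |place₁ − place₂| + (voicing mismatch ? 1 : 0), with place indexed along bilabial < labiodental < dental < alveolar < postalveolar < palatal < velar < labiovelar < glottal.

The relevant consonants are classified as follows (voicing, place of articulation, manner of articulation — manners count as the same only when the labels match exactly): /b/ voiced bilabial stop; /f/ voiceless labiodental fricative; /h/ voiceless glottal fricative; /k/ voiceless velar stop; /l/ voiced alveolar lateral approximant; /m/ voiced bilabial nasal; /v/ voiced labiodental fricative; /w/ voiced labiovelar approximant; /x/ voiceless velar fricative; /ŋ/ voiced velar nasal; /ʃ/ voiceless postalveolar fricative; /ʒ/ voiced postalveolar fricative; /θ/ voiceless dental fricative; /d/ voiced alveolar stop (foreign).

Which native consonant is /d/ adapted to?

/b/ is closest: same manner (stop), place distance 3 (alveolar→bilabial), same voicing; total 3. Next closest is /k/ at distance 4.

b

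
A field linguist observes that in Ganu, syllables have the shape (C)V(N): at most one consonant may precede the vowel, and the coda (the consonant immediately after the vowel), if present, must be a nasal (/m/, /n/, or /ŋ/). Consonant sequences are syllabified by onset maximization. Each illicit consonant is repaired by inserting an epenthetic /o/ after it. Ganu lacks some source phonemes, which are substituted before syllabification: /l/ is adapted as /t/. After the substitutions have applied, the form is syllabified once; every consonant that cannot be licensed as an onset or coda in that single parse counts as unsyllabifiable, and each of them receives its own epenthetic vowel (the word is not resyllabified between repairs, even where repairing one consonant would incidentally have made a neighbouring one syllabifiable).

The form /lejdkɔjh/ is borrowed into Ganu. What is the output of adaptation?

tejodokɔjoho

Substitution: /l/ → /t/, giving /tejdkɔjh/.
Under (C)V(N), the unsyllabifiable consonants are /j/, /d/, /j/, /h/ (only a nasal (/m/, /n/, or /ŋ/) is licensed in coda position; onsets are limited to one consonant).
Inserting the epenthetic vowel yields /j/ → /jo/, /d/ → /do/, /j/ → /jo/, /h/ → /ho/.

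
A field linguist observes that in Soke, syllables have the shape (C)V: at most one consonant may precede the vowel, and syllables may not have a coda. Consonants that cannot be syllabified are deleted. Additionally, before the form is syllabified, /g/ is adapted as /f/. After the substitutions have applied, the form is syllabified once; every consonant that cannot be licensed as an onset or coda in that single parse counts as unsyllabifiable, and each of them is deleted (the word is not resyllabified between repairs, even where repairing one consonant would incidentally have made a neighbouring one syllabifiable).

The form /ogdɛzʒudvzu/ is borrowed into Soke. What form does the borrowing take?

odɛʒuzu

Substitution: /g/ → /f/, giving /ofdɛzʒudvzu/.
Under (C)V, the unsyllabifiable consonants are /f/, /z/, /d/, /v/ (no codas are permitted; onsets are limited to one consonant).
Each unlicensed consonant is deleted: /f/, /z/, /d/, /v/.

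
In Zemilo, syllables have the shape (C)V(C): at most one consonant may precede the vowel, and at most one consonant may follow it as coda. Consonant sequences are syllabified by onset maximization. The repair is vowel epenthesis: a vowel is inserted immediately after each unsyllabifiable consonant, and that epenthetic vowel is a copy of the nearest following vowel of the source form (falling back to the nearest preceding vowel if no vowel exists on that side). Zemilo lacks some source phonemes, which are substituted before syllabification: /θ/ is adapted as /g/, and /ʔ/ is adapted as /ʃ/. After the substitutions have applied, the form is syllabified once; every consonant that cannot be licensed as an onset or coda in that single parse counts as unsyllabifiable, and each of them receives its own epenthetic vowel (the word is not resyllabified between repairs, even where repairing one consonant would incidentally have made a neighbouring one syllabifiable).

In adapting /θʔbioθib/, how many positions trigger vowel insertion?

After substitution the input is /gʃbiogib/.
The unsyllabifiable consonants are /g/, /ʃ/; each receives one epenthetic vowel.

2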